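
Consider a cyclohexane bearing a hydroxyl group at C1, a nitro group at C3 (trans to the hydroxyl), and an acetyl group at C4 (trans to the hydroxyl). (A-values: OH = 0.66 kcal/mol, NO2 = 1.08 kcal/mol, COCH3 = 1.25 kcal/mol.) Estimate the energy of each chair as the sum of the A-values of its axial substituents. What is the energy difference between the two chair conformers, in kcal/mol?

0.83 kcal/mol

Chair I (hydroxyl axial, nitro equatorial, acetyl axial): E = 1.91 kcal/mol.
Chair II (hydroxyl equatorial, nitro axial, acetyl equatorial): E = 1.08 kcal/mol.
ΔE = 1.91 − 1.08 = 0.83 kcal/mol; chair II is more stable.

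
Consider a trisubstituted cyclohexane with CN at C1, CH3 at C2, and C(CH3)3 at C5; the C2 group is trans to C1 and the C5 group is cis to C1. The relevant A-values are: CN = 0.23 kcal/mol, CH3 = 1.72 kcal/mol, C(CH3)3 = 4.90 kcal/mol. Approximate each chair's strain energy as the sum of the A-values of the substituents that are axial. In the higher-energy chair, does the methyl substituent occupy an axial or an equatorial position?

axial

Chair I (cyano axial, methyl axial, tert-butyl axial): E = 6.85 kcal/mol.
Chair II (cyano equatorial, methyl equatorial, tert-butyl equatorial): E = 0.00 kcal/mol.
Chair I is the less stable (higher-energy) conformer, and in that chair the methyl group is axial.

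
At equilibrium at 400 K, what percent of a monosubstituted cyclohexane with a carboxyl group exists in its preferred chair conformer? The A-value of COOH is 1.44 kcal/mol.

86.0%

One chair has the carboxyl group axial (E = 1.44 kcal/mol) and the other has it equatorial (E = 0).
ΔG = 1.44 kcal/mol between the two chairs.
K = exp(ΔG/RT) with R = 1.987×10⁻³ kcal mol⁻¹ K⁻¹ and T = 400 K gives K ≈ 6.12.
Fraction in the lower-energy chair = K/(K+1) = 86.0%.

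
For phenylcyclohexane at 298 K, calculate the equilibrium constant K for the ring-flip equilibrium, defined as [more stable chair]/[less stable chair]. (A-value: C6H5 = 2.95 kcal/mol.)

One chair has the phenyl group axial (E = 2.95 kcal/mol) and the other has it equatorial (E = 0).
ΔG = 2.95 kcal/mol between the two chairs.
K = exp(ΔG/RT) with R = 1.987×10⁻³ kcal mol⁻¹ K⁻¹ and T = 298 K gives K ≈ 146.

K ≈ 146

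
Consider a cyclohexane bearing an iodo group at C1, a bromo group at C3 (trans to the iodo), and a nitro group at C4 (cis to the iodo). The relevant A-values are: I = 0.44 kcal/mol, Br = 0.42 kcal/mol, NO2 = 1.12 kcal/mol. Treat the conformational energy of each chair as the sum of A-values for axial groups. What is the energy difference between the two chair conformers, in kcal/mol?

Chair I (iodo axial, bromo equatorial, nitro equatorial): E = 0.44 kcal/mol.
Chair II (iodo equatorial, bromo axial, nitro axial): E = 1.54 kcal/mol.
ΔE = 1.54 − 0.44 = 1.10 kcal/mol; chair I is more stable.

1.10 kcal/mol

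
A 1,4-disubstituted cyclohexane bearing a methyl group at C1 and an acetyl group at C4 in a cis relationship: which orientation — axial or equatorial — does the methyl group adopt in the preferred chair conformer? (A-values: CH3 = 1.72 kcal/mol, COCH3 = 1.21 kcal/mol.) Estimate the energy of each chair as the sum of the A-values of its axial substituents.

equatorial

C1 and C4 have opposite parity, so for the cis isomer the two substituents are one axial and one equatorial in each chair.
Chair I (methyl axial, acetyl equatorial): E = 1.72 kcal/mol.
Chair II (methyl equatorial, acetyl axial): E = 1.21 kcal/mol.
Chair II is the more stable (lower-energy) conformer, and in that chair the methyl group is equatorial.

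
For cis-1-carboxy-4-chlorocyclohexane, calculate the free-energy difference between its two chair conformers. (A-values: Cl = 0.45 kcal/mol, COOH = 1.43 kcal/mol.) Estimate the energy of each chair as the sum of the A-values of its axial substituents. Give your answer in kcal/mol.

C1 and C4 have opposite parity, so for the cis isomer the two substituents are one axial and one equatorial in each chair.
Chair I (chloro axial, carboxyl equatorial): E = 0.45 kcal/mol.
Chair II (chloro equatorial, carboxyl axial): E = 1.43 kcal/mol.
ΔE = 1.43 − 0.45 = 0.98 kcal/mol; chair I is more stable.

0.98 kcal/mol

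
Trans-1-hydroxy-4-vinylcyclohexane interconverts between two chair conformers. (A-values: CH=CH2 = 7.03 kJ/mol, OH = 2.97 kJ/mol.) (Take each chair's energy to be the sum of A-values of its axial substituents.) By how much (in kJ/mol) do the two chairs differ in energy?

C1 and C4 have opposite parity, so for the trans isomer the two substituents are e,e in one chair and a,a in the other.
Chair I (vinyl axial, hydroxyl axial): E = 10.00 kJ/mol.
Chair II (vinyl equatorial, hydroxyl equatorial): E = 0.00 kJ/mol.
ΔE = 10.00 − 0.00 = 10.00 kJ/mol; chair II is more stable.

10.00 kJ/mol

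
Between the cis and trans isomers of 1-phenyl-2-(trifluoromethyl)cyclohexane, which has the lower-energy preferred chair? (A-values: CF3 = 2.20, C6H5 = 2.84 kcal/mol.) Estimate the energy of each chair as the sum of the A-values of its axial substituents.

At 1,2 positions (parity opposite): cis → (a,e or e,a); trans → (e,e or a,a).
Best chair for cis: E = 2.20 kcal/mol; best chair for trans: E = 0.00 kcal/mol.
The trans isomer is lower by 2.20 kcal/mol.

trans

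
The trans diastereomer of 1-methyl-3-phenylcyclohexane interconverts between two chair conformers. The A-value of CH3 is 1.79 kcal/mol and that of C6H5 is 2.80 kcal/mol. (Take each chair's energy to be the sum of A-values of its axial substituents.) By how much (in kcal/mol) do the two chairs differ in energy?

1.01 kcal/mol

C1 and C3 have the same parity, so for the trans isomer the two substituents are one axial and one equatorial in each chair.
Chair I (methyl axial, phenyl equatorial): E = 1.79 kcal/mol.
Chair II (methyl equatorial, phenyl axial): E = 2.80 kcal/mol.
ΔE = 2.80 − 1.79 = 1.01 kcal/mol; chair I is more stable.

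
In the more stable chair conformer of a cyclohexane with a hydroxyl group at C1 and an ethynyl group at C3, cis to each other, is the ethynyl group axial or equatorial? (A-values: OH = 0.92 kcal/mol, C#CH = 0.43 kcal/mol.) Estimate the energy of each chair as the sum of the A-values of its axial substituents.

C1 and C3 have the same parity, so for the cis isomer the two substituents are e,e in one chair and a,a in the other.
Chair I (hydroxyl axial, ethynyl axial): E = 1.35 kcal/mol.
Chair II (hydroxyl equatorial, ethynyl equatorial): E = 0.00 kcal/mol.
Chair II is the more stable (lower-energy) conformer, and in that chair the ethynyl group is equatorial.

equatorial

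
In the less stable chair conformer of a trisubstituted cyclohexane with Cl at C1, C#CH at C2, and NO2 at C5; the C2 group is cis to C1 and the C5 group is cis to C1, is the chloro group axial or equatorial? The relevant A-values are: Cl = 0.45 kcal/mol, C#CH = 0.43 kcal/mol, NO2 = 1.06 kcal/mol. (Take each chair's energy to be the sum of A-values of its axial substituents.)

axial

Chair I (chloro axial, ethynyl equatorial, nitro axial): E = 1.51 kcal/mol.
Chair II (chloro equatorial, ethynyl axial, nitro equatorial): E = 0.43 kcal/mol.
Chair I is the less stable (higher-energy) conformer, and in that chair the chloro group is axial.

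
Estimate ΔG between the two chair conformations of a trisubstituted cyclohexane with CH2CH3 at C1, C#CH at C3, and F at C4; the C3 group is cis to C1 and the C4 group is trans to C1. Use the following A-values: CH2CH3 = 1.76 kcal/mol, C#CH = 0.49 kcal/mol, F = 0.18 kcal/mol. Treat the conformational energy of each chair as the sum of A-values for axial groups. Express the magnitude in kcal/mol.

2.43 kcal/mol

Chair I (ethyl axial, ethynyl axial, fluoro axial): E = 2.43 kcal/mol.
Chair II (ethyl equatorial, ethynyl equatorial, fluoro equatorial): E = 0.00 kcal/mol.
ΔE = 2.43 − 0.00 = 2.43 kcal/mol; chair II is more stable.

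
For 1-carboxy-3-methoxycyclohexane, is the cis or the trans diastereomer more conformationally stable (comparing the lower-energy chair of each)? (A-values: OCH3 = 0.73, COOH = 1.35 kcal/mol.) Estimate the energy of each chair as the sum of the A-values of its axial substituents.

cis

At 1,3 positions (parity same): cis → (e,e or a,a); trans → (a,e or e,a).
Best chair for cis: E = 0.00 kcal/mol; best chair for trans: E = 0.73 kcal/mol.
The cis isomer is lower by 0.73 kcal/mol.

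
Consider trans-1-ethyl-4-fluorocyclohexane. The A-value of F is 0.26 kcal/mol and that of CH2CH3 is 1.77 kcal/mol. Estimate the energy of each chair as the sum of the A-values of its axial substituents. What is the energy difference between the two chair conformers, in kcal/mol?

C1 and C4 have opposite parity, so for the trans isomer the two substituents are e,e in one chair and a,a in the other.
Chair I (fluoro axial, ethyl axial): E = 2.03 kcal/mol.
Chair II (fluoro equatorial, ethyl equatorial): E = 0.00 kcal/mol.
ΔE = 2.03 − 0.00 = 2.03 kcal/mol; chair II is more stable.

2.03 kcal/mol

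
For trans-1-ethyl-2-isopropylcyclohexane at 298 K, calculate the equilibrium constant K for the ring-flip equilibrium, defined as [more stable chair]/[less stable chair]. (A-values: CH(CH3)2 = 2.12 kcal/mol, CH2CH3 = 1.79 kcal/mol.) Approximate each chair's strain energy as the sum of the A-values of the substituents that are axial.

C1 and C2 have opposite parity, so for the trans isomer the two substituents are e,e in one chair and a,a in the other.
Chair I (isopropyl axial, ethyl axial): E = 3.91 kcal/mol; chair II (isopropyl equatorial, ethyl equatorial): E = 0.00 kcal/mol.
ΔG = 3.91 kcal/mol between the two chairs.
K = exp(ΔG/RT) with R = 1.987×10⁻³ kcal mol⁻¹ K⁻¹ and T = 298 K gives K ≈ 738.

K ≈ 738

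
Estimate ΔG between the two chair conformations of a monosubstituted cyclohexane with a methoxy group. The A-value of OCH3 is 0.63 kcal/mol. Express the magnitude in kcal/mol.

A monosubstituted cyclohexane has one chair with the methoxy group axial (E = A = 0.63 kcal/mol) and one with it equatorial (E = 0).
ΔE = 0.63 − 0 = 0.63 kcal/mol.

0.63 kcal/mol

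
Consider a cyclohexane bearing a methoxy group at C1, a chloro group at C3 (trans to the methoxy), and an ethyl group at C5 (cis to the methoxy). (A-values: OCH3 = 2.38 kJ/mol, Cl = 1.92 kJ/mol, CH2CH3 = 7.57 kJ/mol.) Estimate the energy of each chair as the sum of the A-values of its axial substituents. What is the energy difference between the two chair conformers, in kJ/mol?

Chair I (methoxy axial, chloro equatorial, ethyl axial): E = 9.95 kJ/mol.
Chair II (methoxy equatorial, chloro axial, ethyl equatorial): E = 1.92 kJ/mol.
ΔE = 9.95 − 1.92 = 8.03 kJ/mol; chair II is more stable.

8.03 kJ/mol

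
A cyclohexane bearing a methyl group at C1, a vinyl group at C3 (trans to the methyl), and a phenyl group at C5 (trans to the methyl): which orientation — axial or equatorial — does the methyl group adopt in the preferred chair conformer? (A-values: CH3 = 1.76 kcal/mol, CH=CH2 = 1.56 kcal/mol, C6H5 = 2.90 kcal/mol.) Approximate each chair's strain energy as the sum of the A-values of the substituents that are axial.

axial

Chair I (methyl axial, vinyl equatorial, phenyl equatorial): E = 1.76 kcal/mol.
Chair II (methyl equatorial, vinyl axial, phenyl axial): E = 4.46 kcal/mol.
Chair I is the more stable (lower-energy) conformer, and in that chair the methyl group is axial.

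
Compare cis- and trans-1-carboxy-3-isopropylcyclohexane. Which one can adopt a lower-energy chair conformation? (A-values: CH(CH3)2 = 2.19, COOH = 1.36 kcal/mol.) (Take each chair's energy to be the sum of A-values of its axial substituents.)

cis

At 1,3 positions (parity same): cis → (e,e or a,a); trans → (a,e or e,a).
Best chair for cis: E = 0.00 kcal/mol; best chair for trans: E = 1.36 kcal/mol.
The cis isomer is lower by 1.36 kcal/mol.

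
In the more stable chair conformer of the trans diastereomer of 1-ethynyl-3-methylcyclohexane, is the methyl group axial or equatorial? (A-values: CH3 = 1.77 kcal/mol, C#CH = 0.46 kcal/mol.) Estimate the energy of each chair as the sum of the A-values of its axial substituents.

equatorial

C1 and C3 have the same parity, so for the trans isomer the two substituents are one axial and one equatorial in each chair.
Chair I (methyl axial, ethynyl equatorial): E = 1.77 kcal/mol.
Chair II (methyl equatorial, ethynyl axial): E = 0.46 kcal/mol.
Chair II is the more stable (lower-energy) conformer, and in that chair the methyl group is equatorial.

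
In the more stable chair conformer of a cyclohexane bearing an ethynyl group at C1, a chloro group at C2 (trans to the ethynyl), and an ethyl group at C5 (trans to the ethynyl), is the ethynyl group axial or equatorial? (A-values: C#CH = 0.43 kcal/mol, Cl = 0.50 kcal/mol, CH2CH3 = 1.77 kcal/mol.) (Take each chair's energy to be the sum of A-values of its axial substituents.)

axial

Chair I (ethynyl axial, chloro axial, ethyl equatorial): E = 0.93 kcal/mol.
Chair II (ethynyl equatorial, chloro equatorial, ethyl axial): E = 1.77 kcal/mol.
Chair I is the more stable (lower-energy) conformer, and in that chair the ethynyl group is axial.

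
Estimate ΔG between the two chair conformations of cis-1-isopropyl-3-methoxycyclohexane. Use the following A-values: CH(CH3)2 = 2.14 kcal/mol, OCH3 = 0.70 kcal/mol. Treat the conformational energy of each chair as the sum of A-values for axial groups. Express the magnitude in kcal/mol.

C1 and C3 have the same parity, so for the cis isomer the two substituents are e,e in one chair and a,a in the other.
Chair I (isopropyl axial, methoxy axial): E = 2.84 kcal/mol.
Chair II (isopropyl equatorial, methoxy equatorial): E = 0.00 kcal/mol.
ΔE = 2.84 − 0.00 = 2.84 kcal/mol; chair II is more stable.

2.84 kcal/mol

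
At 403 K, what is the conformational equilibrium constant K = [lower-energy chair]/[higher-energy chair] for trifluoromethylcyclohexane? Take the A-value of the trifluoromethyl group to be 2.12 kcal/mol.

K ≈ 14.1

One chair has the trifluoromethyl group axial (E = 2.12 kcal/mol) and the other has it equatorial (E = 0).
ΔG = 2.12 kcal/mol between the two chairs.
K = exp(ΔG/RT) with R = 1.987×10⁻³ kcal mol⁻¹ K⁻¹ and T = 403 K gives K ≈ 14.1.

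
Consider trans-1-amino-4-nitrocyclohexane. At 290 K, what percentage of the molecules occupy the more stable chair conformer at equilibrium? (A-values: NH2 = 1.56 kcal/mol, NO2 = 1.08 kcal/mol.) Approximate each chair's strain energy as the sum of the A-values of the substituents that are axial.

C1 and C4 have opposite parity, so for the trans isomer the two substituents are e,e in one chair and a,a in the other.
Chair I (amino axial, nitro axial): E = 2.64 kcal/mol; chair II (amino equatorial, nitro equatorial): E = 0.00 kcal/mol.
ΔG = 2.64 kcal/mol between the two chairs.
K = exp(ΔG/RT) with R = 1.987×10⁻³ kcal mol⁻¹ K⁻¹ and T = 290 K gives K ≈ 97.7.
Fraction in the lower-energy chair = K/(K+1) = 99.0%.

99.0%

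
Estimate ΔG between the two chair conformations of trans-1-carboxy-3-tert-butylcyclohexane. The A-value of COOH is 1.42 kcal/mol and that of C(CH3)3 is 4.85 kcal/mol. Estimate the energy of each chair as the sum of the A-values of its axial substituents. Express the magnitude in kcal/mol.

3.43 kcal/mol

C1 and C3 have the same parity, so for the trans isomer the two substituents are one axial and one equatorial in each chair.
Chair I (carboxyl axial, tert-butyl equatorial): E = 1.42 kcal/mol.
Chair II (carboxyl equatorial, tert-butyl axial): E = 4.85 kcal/mol.
ΔE = 4.85 − 1.42 = 3.43 kcal/mol; chair I is more stable.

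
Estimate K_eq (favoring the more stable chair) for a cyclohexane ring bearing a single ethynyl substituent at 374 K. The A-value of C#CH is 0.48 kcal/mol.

K ≈ 1.91

One chair has the ethynyl group axial (E = 0.48 kcal/mol) and the other has it equatorial (E = 0).
ΔG = 0.48 kcal/mol between the two chairs.
K = exp(ΔG/RT) with R = 1.987×10⁻³ kcal mol⁻¹ K⁻¹ and T = 374 K gives K ≈ 1.91.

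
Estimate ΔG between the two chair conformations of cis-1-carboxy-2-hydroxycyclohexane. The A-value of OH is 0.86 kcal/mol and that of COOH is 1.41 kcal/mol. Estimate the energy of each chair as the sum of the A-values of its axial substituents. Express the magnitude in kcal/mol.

C1 and C2 have opposite parity, so for the cis isomer the two substituents are one axial and one equatorial in each chair.
Chair I (hydroxyl axial, carboxyl equatorial): E = 0.86 kcal/mol.
Chair II (hydroxyl equatorial, carboxyl axial): E = 1.41 kcal/mol.
ΔE = 1.41 − 0.86 = 0.55 kcal/mol; chair I is more stable.

0.55 kcal/mol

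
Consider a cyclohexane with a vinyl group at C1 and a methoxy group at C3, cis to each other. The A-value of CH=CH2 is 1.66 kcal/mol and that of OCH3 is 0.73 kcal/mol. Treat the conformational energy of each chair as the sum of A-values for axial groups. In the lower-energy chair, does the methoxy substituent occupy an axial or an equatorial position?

C1 and C3 have the same parity, so for the cis isomer the two substituents are e,e in one chair and a,a in the other.
Chair I (vinyl axial, methoxy axial): E = 2.39 kcal/mol.
Chair II (vinyl equatorial, methoxy equatorial): E = 0.00 kcal/mol.
Chair II is the more stable (lower-energy) conformer, and in that chair the methoxy group is equatorial.

equatorial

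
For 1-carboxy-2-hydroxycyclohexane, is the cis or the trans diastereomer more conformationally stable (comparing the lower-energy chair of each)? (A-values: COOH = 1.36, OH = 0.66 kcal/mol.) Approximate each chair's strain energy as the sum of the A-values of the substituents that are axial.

trans

At 1,2 positions (parity opposite): cis → (a,e or e,a); trans → (e,e or a,a).
Best chair for cis: E = 0.66 kcal/mol; best chair for trans: E = 0.00 kcal/mol.
The trans isomer is lower by 0.66 kcal/mol.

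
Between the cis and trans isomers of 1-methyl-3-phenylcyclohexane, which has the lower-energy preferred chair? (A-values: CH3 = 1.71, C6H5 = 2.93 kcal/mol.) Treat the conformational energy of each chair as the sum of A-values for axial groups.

At 1,3 positions (parity same): cis → (e,e or a,a); trans → (a,e or e,a).
Best chair for cis: E = 0.00 kcal/mol; best chair for trans: E = 1.71 kcal/mol.
The cis isomer is lower by 1.71 kcal/mol.

cis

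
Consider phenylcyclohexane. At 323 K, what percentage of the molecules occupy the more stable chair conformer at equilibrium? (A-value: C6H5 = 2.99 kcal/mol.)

One chair has the phenyl group axial (E = 2.99 kcal/mol) and the other has it equatorial (E = 0).
ΔG = 2.99 kcal/mol between the two chairs.
K = exp(ΔG/RT) with R = 1.987×10⁻³ kcal mol⁻¹ K⁻¹ and T = 323 K gives K ≈ 106.
Fraction in the lower-energy chair = K/(K+1) = 99.1%.

99.1%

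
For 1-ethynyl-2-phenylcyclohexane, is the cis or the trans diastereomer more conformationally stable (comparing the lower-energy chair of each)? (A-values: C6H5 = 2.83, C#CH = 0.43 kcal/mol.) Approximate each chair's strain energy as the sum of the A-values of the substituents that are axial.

trans

At 1,2 positions (parity opposite): cis → (a,e or e,a); trans → (e,e or a,a).
Best chair for cis: E = 0.43 kcal/mol; best chair for trans: E = 0.00 kcal/mol.
The trans isomer is lower by 0.43 kcal/mol.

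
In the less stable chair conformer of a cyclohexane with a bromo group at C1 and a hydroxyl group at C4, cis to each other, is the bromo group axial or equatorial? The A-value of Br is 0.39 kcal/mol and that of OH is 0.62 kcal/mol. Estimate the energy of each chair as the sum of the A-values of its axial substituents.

equatorial

C1 and C4 have opposite parity, so for the cis isomer the two substituents are one axial and one equatorial in each chair.
Chair I (bromo axial, hydroxyl equatorial): E = 0.39 kcal/mol.
Chair II (bromo equatorial, hydroxyl axial): E = 0.62 kcal/mol.
Chair II is the less stable (higher-energy) conformer, and in that chair the bromo group is equatorial.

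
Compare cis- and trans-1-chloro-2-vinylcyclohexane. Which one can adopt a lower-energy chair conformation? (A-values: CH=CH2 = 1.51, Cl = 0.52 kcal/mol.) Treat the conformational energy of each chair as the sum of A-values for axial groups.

trans

At 1,2 positions (parity opposite): cis → (a,e or e,a); trans → (e,e or a,a).
Best chair for cis: E = 0.52 kcal/mol; best chair for trans: E = 0.00 kcal/mol.
The trans isomer is lower by 0.52 kcal/mol.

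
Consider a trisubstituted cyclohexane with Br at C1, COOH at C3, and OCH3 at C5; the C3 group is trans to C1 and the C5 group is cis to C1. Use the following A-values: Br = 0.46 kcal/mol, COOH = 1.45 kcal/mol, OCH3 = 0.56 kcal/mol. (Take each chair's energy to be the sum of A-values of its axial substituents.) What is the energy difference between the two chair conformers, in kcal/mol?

0.43 kcal/mol

Chair I (bromo axial, carboxyl equatorial, methoxy axial): E = 1.02 kcal/mol.
Chair II (bromo equatorial, carboxyl axial, methoxy equatorial): E = 1.45 kcal/mol.
ΔE = 1.45 − 1.02 = 0.43 kcal/mol; chair I is more stable.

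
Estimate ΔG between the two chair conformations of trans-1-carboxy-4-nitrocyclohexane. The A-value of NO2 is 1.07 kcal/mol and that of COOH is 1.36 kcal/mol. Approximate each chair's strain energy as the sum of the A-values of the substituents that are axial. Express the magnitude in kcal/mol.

2.43 kcal/mol

C1 and C4 have opposite parity, so for the trans isomer the two substituents are e,e in one chair and a,a in the other.
Chair I (nitro axial, carboxyl axial): E = 2.43 kcal/mol.
Chair II (nitro equatorial, carboxyl equatorial): E = 0.00 kcal/mol.
ΔE = 2.43 − 0.00 = 2.43 kcal/mol; chair II is more stable.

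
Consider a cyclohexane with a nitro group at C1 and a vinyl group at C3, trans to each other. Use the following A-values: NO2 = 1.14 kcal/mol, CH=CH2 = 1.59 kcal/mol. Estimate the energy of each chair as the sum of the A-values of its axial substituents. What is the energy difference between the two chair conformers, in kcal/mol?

C1 and C3 have the same parity, so for the trans isomer the two substituents are one axial and one equatorial in each chair.
Chair I (nitro axial, vinyl equatorial): E = 1.14 kcal/mol.
Chair II (nitro equatorial, vinyl axial): E = 1.59 kcal/mol.
ΔE = 1.59 − 1.14 = 0.45 kcal/mol; chair I is more stable.

0.45 kcal/mol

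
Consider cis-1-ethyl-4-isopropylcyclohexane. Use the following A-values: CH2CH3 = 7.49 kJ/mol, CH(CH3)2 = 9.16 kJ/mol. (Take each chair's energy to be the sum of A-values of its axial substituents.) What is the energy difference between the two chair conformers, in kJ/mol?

1.67 kJ/mol

C1 and C4 have opposite parity, so for the cis isomer the two substituents are one axial and one equatorial in each chair.
Chair I (ethyl axial, isopropyl equatorial): E = 7.49 kJ/mol.
Chair II (ethyl equatorial, isopropyl axial): E = 9.16 kJ/mol.
ΔE = 9.16 − 7.49 = 1.67 kJ/mol; chair I is more stable.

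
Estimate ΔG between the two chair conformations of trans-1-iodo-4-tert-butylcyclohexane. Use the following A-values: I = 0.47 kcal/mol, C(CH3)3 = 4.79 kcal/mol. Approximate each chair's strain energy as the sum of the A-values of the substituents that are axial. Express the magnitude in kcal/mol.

C1 and C4 have opposite parity, so for the trans isomer the two substituents are e,e in one chair and a,a in the other.
Chair I (iodo axial, tert-butyl axial): E = 5.26 kcal/mol.
Chair II (iodo equatorial, tert-butyl equatorial): E = 0.00 kcal/mol.
ΔE = 5.26 − 0.00 = 5.26 kcal/mol; chair II is more stable.

5.26 kcal/mol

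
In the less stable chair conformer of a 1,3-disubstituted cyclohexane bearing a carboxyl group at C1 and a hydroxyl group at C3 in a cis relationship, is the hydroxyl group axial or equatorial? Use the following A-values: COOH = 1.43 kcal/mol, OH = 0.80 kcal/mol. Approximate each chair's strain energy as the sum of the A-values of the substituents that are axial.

C1 and C3 have the same parity, so for the cis isomer the two substituents are e,e in one chair and a,a in the other.
Chair I (carboxyl axial, hydroxyl axial): E = 2.23 kcal/mol.
Chair II (carboxyl equatorial, hydroxyl equatorial): E = 0.00 kcal/mol.
Chair I is the less stable (higher-energy) conformer, and in that chair the hydroxyl group is axial.

axial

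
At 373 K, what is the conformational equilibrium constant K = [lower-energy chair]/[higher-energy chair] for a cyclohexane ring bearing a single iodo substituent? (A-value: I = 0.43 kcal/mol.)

K ≈ 1.79

One chair has the iodo group axial (E = 0.43 kcal/mol) and the other has it equatorial (E = 0).
ΔG = 0.43 kcal/mol between the two chairs.
K = exp(ΔG/RT) with R = 1.987×10⁻³ kcal mol⁻¹ K⁻¹ and T = 373 K gives K ≈ 1.79.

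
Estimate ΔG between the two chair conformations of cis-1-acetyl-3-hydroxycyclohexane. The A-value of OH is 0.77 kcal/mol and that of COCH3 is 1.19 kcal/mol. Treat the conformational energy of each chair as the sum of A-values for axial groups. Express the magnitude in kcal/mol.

1.96 kcal/mol

C1 and C3 have the same parity, so for the cis isomer the two substituents are e,e in one chair and a,a in the other.
Chair I (hydroxyl axial, acetyl axial): E = 1.96 kcal/mol.
Chair II (hydroxyl equatorial, acetyl equatorial): E = 0.00 kcal/mol.
ΔE = 1.96 − 0.00 = 1.96 kcal/mol; chair II is more stable.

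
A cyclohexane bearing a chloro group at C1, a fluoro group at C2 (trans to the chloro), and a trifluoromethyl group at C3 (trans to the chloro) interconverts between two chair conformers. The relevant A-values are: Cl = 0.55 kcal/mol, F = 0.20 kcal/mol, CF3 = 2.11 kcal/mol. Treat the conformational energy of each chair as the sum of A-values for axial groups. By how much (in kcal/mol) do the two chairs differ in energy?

Chair I (chloro axial, fluoro axial, trifluoromethyl equatorial): E = 0.75 kcal/mol.
Chair II (chloro equatorial, fluoro equatorial, trifluoromethyl axial): E = 2.11 kcal/mol.
ΔE = 2.11 − 0.75 = 1.36 kcal/mol; chair I is more stable.

1.36 kcal/mol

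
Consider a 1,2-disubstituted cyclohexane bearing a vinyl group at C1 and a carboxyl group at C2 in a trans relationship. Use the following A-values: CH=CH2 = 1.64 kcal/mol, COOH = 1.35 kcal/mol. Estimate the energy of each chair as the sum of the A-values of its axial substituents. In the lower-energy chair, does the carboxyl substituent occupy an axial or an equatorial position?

equatorial

C1 and C2 have opposite parity, so for the trans isomer the two substituents are e,e in one chair and a,a in the other.
Chair I (vinyl axial, carboxyl axial): E = 2.99 kcal/mol.
Chair II (vinyl equatorial, carboxyl equatorial): E = 0.00 kcal/mol.
Chair II is the more stable (lower-energy) conformer, and in that chair the carboxyl group is equatorial.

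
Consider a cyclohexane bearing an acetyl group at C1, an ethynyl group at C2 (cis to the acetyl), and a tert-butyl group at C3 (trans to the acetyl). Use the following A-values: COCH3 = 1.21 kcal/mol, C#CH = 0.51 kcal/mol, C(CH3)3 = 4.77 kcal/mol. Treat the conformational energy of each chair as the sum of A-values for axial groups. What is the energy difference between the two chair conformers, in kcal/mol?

4.07 kcal/mol

Chair I (acetyl axial, ethynyl equatorial, tert-butyl equatorial): E = 1.21 kcal/mol.
Chair II (acetyl equatorial, ethynyl axial, tert-butyl axial): E = 5.28 kcal/mol.
ΔE = 5.28 − 1.21 = 4.07 kcal/mol; chair I is more stable.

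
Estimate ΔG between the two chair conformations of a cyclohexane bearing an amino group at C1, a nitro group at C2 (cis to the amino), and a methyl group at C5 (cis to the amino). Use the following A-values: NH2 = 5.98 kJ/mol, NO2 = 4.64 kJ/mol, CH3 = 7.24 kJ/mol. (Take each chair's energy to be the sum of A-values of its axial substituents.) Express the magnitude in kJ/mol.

8.58 kJ/mol

Chair I (amino axial, nitro equatorial, methyl axial): E = 13.22 kJ/mol.
Chair II (amino equatorial, nitro axial, methyl equatorial): E = 4.64 kJ/mol.
ΔE = 13.22 − 4.64 = 8.58 kJ/mol; chair II is more stable.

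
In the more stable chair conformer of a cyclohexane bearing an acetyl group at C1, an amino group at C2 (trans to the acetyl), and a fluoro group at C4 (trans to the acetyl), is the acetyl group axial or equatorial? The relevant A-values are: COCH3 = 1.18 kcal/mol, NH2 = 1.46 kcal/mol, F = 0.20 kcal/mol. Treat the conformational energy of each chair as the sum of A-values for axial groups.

equatorial

Chair I (acetyl axial, amino axial, fluoro axial): E = 2.84 kcal/mol.
Chair II (acetyl equatorial, amino equatorial, fluoro equatorial): E = 0.00 kcal/mol.
Chair II is the more stable (lower-energy) conformer, and in that chair the acetyl group is equatorial.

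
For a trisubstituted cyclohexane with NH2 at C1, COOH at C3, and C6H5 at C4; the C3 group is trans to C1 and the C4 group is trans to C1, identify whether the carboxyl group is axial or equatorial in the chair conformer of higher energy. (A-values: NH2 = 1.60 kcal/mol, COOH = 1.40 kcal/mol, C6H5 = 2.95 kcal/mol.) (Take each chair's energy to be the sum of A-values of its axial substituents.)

equatorial

Chair I (amino axial, carboxyl equatorial, phenyl axial): E = 4.55 kcal/mol.
Chair II (amino equatorial, carboxyl axial, phenyl equatorial): E = 1.40 kcal/mol.
Chair I is the less stable (higher-energy) conformer, and in that chair the carboxyl group is equatorial.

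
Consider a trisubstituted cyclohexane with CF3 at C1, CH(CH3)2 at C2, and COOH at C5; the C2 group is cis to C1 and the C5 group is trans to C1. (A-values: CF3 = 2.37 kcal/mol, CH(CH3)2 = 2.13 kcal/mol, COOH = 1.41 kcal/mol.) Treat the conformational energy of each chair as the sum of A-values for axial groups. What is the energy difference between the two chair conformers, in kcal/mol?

Chair I (trifluoromethyl axial, isopropyl equatorial, carboxyl equatorial): E = 2.37 kcal/mol.
Chair II (trifluoromethyl equatorial, isopropyl axial, carboxyl axial): E = 3.54 kcal/mol.
ΔE = 3.54 − 2.37 = 1.17 kcal/mol; chair I is more stable.

1.17 kcal/mol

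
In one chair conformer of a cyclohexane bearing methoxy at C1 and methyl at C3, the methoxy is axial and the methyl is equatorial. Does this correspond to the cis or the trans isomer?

C1 and C3 have the same parity, so their axial bonds point in the same direction.
With same-parity carbons, two substituents on the same face are both axial or both equatorial; opposite faces give one of each.
Here the groups are axial/equatorial → opposite face → trans.

trans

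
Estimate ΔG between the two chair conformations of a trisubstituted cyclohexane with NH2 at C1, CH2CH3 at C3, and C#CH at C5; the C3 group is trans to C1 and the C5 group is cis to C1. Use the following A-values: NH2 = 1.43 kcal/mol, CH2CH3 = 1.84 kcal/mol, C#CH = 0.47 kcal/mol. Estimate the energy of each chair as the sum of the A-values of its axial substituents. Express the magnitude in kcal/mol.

0.06 kcal/mol

Chair I (amino axial, ethyl equatorial, ethynyl axial): E = 1.90 kcal/mol.
Chair II (amino equatorial, ethyl axial, ethynyl equatorial): E = 1.84 kcal/mol.
ΔE = 1.90 − 1.84 = 0.06 kcal/mol; chair II is more stable.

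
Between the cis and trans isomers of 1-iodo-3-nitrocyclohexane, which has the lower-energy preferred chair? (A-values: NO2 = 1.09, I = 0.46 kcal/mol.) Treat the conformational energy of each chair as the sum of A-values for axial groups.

cis

At 1,3 positions (parity same): cis → (e,e or a,a); trans → (a,e or e,a).
Best chair for cis: E = 0.00 kcal/mol; best chair for trans: E = 0.46 kcal/mol.
The cis isomer is lower by 0.46 kcal/mol.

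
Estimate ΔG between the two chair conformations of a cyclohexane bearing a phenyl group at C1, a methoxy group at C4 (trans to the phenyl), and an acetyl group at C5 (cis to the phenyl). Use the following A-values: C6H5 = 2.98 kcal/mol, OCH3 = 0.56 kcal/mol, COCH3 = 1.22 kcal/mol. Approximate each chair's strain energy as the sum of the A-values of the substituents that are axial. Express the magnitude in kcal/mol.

4.76 kcal/mol

Chair I (phenyl axial, methoxy axial, acetyl axial): E = 4.76 kcal/mol.
Chair II (phenyl equatorial, methoxy equatorial, acetyl equatorial): E = 0.00 kcal/mol.
ΔE = 4.76 − 0.00 = 4.76 kcal/mol; chair II is more stable.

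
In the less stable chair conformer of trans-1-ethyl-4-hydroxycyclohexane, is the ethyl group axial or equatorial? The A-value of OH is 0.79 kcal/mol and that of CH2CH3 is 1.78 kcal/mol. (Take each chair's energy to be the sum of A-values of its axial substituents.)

C1 and C4 have opposite parity, so for the trans isomer the two substituents are e,e in one chair and a,a in the other.
Chair I (hydroxyl axial, ethyl axial): E = 2.57 kcal/mol.
Chair II (hydroxyl equatorial, ethyl equatorial): E = 0.00 kcal/mol.
Chair I is the less stable (higher-energy) conformer, and in that chair the ethyl group is axial.

axial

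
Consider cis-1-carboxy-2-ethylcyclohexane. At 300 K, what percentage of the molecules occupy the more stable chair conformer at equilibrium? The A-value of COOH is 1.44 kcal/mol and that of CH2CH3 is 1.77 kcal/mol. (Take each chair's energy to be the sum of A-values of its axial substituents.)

63.5%

C1 and C2 have opposite parity, so for the cis isomer the two substituents are one axial and one equatorial in each chair.
Chair I (carboxyl axial, ethyl equatorial): E = 1.44 kcal/mol; chair II (carboxyl equatorial, ethyl axial): E = 1.77 kcal/mol.
ΔG = 0.33 kcal/mol between the two chairs.
K = exp(ΔG/RT) with R = 1.987×10⁻³ kcal mol⁻¹ K⁻¹ and T = 300 K gives K ≈ 1.74.
Fraction in the lower-energy chair = K/(K+1) = 63.5%.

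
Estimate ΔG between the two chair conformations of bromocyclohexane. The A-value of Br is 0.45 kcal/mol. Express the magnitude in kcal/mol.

0.45 kcal/mol

A monosubstituted cyclohexane has one chair with the bromo group axial (E = A = 0.45 kcal/mol) and one with it equatorial (E = 0).
ΔE = 0.45 − 0 = 0.45 kcal/mol.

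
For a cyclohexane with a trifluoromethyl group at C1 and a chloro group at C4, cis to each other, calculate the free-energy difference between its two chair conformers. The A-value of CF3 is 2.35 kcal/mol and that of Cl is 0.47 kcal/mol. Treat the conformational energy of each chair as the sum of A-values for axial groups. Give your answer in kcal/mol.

1.88 kcal/mol

C1 and C4 have opposite parity, so for the cis isomer the two substituents are one axial and one equatorial in each chair.
Chair I (trifluoromethyl axial, chloro equatorial): E = 2.35 kcal/mol.
Chair II (trifluoromethyl equatorial, chloro axial): E = 0.47 kcal/mol.
ΔE = 2.35 − 0.47 = 1.88 kcal/mol; chair II is more stable.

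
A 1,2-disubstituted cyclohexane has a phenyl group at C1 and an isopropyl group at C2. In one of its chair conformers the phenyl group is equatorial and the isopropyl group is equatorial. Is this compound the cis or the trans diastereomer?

C1 and C2 have opposite parity, so their axial bonds point in opposite directions.
With opposite-parity carbons, two substituents on the same face are one axial and one equatorial; opposite faces give both axial or both equatorial.
Here the groups are equatorial/equatorial → opposite face → trans.

trans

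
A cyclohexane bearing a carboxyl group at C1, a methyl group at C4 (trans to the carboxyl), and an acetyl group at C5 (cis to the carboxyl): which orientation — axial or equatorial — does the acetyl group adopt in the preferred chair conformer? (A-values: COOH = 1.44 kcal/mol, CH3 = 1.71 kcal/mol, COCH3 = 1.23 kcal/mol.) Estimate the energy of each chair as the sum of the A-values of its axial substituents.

Chair I (carboxyl axial, methyl axial, acetyl axial): E = 4.38 kcal/mol.
Chair II (carboxyl equatorial, methyl equatorial, acetyl equatorial): E = 0.00 kcal/mol.
Chair II is the more stable (lower-energy) conformer, and in that chair the acetyl group is equatorial.

equatorial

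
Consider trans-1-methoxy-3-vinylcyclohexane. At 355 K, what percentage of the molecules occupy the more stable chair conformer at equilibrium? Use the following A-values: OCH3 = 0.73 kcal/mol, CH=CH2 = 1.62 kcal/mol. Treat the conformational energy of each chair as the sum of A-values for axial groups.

77.9%

C1 and C3 have the same parity, so for the trans isomer the two substituents are one axial and one equatorial in each chair.
Chair I (methoxy axial, vinyl equatorial): E = 0.73 kcal/mol; chair II (methoxy equatorial, vinyl axial): E = 1.62 kcal/mol.
ΔG = 0.89 kcal/mol between the two chairs.
K = exp(ΔG/RT) with R = 1.987×10⁻³ kcal mol⁻¹ K⁻¹ and T = 355 K gives K ≈ 3.53.
Fraction in the lower-energy chair = K/(K+1) = 77.9%.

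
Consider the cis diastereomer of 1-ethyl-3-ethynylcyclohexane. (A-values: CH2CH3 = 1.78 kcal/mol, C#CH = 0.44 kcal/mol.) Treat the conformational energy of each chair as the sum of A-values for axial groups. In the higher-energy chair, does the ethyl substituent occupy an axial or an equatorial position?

axial

C1 and C3 have the same parity, so for the cis isomer the two substituents are e,e in one chair and a,a in the other.
Chair I (ethyl axial, ethynyl axial): E = 2.22 kcal/mol.
Chair II (ethyl equatorial, ethynyl equatorial): E = 0.00 kcal/mol.
Chair I is the less stable (higher-energy) conformer, and in that chair the ethyl group is axial.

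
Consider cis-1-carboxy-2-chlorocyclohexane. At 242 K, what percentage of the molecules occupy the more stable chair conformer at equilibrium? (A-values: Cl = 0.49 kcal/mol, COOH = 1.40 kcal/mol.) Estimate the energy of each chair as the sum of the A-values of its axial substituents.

86.9%

C1 and C2 have opposite parity, so for the cis isomer the two substituents are one axial and one equatorial in each chair.
Chair I (chloro axial, carboxyl equatorial): E = 0.49 kcal/mol; chair II (chloro equatorial, carboxyl axial): E = 1.40 kcal/mol.
ΔG = 0.91 kcal/mol between the two chairs.
K = exp(ΔG/RT) with R = 1.987×10⁻³ kcal mol⁻¹ K⁻¹ and T = 242 K gives K ≈ 6.64.
Fraction in the lower-energy chair = K/(K+1) = 86.9%.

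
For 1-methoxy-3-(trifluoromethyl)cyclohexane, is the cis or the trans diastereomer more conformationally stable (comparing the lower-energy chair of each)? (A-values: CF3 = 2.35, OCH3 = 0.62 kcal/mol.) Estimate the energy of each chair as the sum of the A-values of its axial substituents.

At 1,3 positions (parity same): cis → (e,e or a,a); trans → (a,e or e,a).
Best chair for cis: E = 0.00 kcal/mol; best chair for trans: E = 0.62 kcal/mol.
The cis isomer is lower by 0.62 kcal/mol.

cis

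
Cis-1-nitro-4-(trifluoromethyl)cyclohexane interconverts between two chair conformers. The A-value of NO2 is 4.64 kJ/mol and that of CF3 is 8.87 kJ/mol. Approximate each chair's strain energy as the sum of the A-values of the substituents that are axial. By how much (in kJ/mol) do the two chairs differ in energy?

C1 and C4 have opposite parity, so for the cis isomer the two substituents are one axial and one equatorial in each chair.
Chair I (nitro axial, trifluoromethyl equatorial): E = 4.64 kJ/mol.
Chair II (nitro equatorial, trifluoromethyl axial): E = 8.87 kJ/mol.
ΔE = 8.87 − 4.64 = 4.23 kJ/mol; chair I is more stable.

4.23 kJ/mol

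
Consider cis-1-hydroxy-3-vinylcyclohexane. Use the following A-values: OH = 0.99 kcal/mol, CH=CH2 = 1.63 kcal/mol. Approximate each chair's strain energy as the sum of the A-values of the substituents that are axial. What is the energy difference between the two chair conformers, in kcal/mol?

C1 and C3 have the same parity, so for the cis isomer the two substituents are e,e in one chair and a,a in the other.
Chair I (hydroxyl axial, vinyl axial): E = 2.62 kcal/mol.
Chair II (hydroxyl equatorial, vinyl equatorial): E = 0.00 kcal/mol.
ΔE = 2.62 − 0.00 = 2.62 kcal/mol; chair II is more stable.

2.62 kcal/mol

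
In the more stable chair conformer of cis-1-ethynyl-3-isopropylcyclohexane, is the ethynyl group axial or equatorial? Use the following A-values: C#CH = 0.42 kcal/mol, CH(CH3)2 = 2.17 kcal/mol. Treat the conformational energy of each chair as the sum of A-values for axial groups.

C1 and C3 have the same parity, so for the cis isomer the two substituents are e,e in one chair and a,a in the other.
Chair I (ethynyl axial, isopropyl axial): E = 2.59 kcal/mol.
Chair II (ethynyl equatorial, isopropyl equatorial): E = 0.00 kcal/mol.
Chair II is the more stable (lower-energy) conformer, and in that chair the ethynyl group is equatorial.

equatorial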